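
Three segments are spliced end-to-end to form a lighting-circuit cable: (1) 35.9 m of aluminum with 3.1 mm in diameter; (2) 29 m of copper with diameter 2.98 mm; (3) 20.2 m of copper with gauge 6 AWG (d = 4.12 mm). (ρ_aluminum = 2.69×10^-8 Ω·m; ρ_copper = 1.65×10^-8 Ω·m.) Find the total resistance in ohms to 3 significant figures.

Seg 1: A = π(d/2)² = π(1.5500e-03 m)² = 7.548e-06 m²
R_1 = (2.69×10^-8)(35.9)/(7.548e-06) = 0.1279 Ω
Seg 2: A = π(d/2)² = π(1.4900e-03 m)² = 6.975e-06 m²
R_2 = (1.65×10^-8)(29)/(6.975e-06) = 0.06861 Ω
Seg 3: A = π(4.12/2 mm)² = π(2.0600e-03 m)² = 1.333e-05 m²
R_3 = (1.65×10^-8)(20.2)/(1.333e-05) = 0.025 Ω
R_total = R_1 + R_2 + R_3 = 0.222 Ω

0.222 Ω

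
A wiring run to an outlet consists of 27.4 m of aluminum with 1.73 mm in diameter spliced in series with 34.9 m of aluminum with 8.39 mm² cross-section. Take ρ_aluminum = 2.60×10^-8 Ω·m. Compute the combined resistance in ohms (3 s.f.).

Segment 1: A = π(d/2)² = π(8.6500e-04 m)² = 2.351e-06 m²
R₁ = ρL/A = (2.60×10^-8)(27.4)/(2.351e-06) = 0.3031 Ω
Segment 2: A = 8.39 mm² = 8.390e-06 m²
R₂ = (2.60×10^-8)(34.9)/(8.390e-06) = 0.1082 Ω
R = R₁ + R₂ = 0.411 Ω

0.411 Ω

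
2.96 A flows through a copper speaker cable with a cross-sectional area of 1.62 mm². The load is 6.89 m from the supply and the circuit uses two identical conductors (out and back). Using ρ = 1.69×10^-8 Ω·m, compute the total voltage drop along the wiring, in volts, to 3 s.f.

A = 1.62 mm² = 1.620e-06 m²
Total conductor length (both ways) L = 2 × 6.89 = 13.78 m
R = ρL/A = (1.69×10^-8)(13.78)/(1.620e-06) = 0.1438 Ω
V = IR = 2.96 × 0.1438 = 0.426 V

0.426 V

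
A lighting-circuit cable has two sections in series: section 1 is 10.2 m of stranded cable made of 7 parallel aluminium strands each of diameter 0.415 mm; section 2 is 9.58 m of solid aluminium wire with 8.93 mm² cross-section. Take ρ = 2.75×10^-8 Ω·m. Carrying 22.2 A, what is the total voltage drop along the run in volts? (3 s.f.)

7.23 V

Section 1: A_strand = π(2.0750e-04)² = 1.353e-07 m²; R₁ = ρL/(N·A_s) = (2.75×10^-8)(10.2)/(7×1.353e-07) = 0.2962 Ω
Section 2: A = 8.93 mm² = 8.930e-06 m²
R₂ = (2.75×10^-8)(9.58)/(8.930e-06) = 0.0295 Ω
R = R₁ + R₂ = 0.3257 Ω
V = IR = 22.2 × 0.3257 = 7.23 V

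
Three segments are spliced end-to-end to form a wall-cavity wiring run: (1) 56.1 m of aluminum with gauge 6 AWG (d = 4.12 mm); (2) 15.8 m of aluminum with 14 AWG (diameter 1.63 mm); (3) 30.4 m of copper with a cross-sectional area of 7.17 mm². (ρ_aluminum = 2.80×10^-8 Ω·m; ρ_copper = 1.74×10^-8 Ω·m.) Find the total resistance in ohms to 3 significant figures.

0.404 Ω

Seg 1: A = π(4.12/2 mm)² = π(2.0600e-03 m)² = 1.333e-05 m²
R_1 = (2.80×10^-8)(56.1)/(1.333e-05) = 0.1178 Ω
Seg 2: A = π(1.63/2 mm)² = π(8.1500e-04 m)² = 2.087e-06 m²
R_2 = (2.80×10^-8)(15.8)/(2.087e-06) = 0.212 Ω
Seg 3: A = 7.17 mm² = 7.170e-06 m²
R_3 = (1.74×10^-8)(30.4)/(7.170e-06) = 0.07377 Ω
R_total = R_1 + R_2 + R_3 = 0.404 Ω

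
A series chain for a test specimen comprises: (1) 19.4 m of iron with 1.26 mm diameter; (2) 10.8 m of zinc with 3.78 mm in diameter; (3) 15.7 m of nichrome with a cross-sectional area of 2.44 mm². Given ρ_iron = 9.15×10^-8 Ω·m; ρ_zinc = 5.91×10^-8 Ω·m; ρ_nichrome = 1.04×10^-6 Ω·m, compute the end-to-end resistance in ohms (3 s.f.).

8.17 Ω

Seg 1: A = π(d/2)² = π(6.3000e-04 m)² = 1.247e-06 m²
R_1 = (9.15×10^-8)(19.4)/(1.247e-06) = 1.424 Ω
Seg 2: A = π(d/2)² = π(1.8900e-03 m)² = 1.122e-05 m²
R_2 = (5.91×10^-8)(10.8)/(1.122e-05) = 0.05688 Ω
Seg 3: A = 2.44 mm² = 2.440e-06 m²
R_3 = (1.04×10^-6)(15.7)/(2.440e-06) = 6.692 Ω
R_total = R_1 + R_2 + R_3 = 8.17 Ω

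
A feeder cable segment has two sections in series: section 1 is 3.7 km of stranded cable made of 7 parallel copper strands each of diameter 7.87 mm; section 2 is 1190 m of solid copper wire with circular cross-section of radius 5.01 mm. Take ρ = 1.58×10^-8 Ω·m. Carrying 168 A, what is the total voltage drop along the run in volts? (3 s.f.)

68.9 V

Section 1: A_strand = π(3.9350e-03)² = 4.865e-05 m²; R₁ = ρL/(N·A_s) = (1.58×10^-8)(3700)/(7×4.865e-05) = 0.1717 Ω
Section 2: A = πr² = π(5.0100e-03 m)² = 7.885e-05 m²
R₂ = (1.58×10^-8)(1190)/(7.885e-05) = 0.2384 Ω
R = R₁ + R₂ = 0.4101 Ω
V = IR = 168 × 0.4101 = 68.9 V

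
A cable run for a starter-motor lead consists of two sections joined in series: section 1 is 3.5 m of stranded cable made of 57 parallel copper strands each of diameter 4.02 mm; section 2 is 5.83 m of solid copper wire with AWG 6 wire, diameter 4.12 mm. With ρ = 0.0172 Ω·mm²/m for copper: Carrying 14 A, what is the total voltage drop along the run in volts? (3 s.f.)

ρ = 0.0172 Ω·mm²/m = 1.72×10^-8 Ω·m
Section 1: A_strand = π(2.0100e-03)² = 1.269e-05 m²; R₁ = ρL/(N·A_s) = (1.72×10^-8)(3.5)/(57×1.269e-05) = 8.321×10^-5 Ω
Section 2: A = π(4.12/2 mm)² = π(2.0600e-03 m)² = 1.333e-05 m²
R₂ = (1.72×10^-8)(5.83)/(1.333e-05) = 0.007522 Ω
R = R₁ + R₂ = 0.007605 Ω
V = IR = 14 × 0.007605 = 0.106 V

0.106 V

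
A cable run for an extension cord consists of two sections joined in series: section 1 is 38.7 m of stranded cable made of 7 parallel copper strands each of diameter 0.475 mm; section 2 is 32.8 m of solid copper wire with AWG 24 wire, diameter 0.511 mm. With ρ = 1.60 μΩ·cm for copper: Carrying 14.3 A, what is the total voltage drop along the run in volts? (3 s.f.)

43.7 V

ρ = 1.60 μΩ·cm = 1.60×10^-8 Ω·m
Section 1: A_strand = π(2.3750e-04)² = 1.772e-07 m²; R₁ = ρL/(N·A_s) = (1.60×10^-8)(38.7)/(7×1.772e-07) = 0.4992 Ω
Section 2: A = π(0.511/2 mm)² = π(2.5550e-04 m)² = 2.051e-07 m²
R₂ = (1.60×10^-8)(32.8)/(2.051e-07) = 2.559 Ω
R = R₁ + R₂ = 3.058 Ω
V = IR = 14.3 × 3.058 = 43.7 V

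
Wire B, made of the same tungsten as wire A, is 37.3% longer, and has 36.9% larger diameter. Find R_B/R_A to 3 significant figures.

0.733

R ∝ L/d², so R_B/R_A = (1 + 37.3/100) × (1 + 36.9/100)⁻²
= 1.373 × 0.5336 = 0.733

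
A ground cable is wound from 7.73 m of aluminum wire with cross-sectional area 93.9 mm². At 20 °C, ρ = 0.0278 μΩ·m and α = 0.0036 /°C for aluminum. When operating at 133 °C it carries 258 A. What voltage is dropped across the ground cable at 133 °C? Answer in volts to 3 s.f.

0.831 V

ρ = 0.0278 μΩ·m = 2.78×10^-8 Ω·m
A = 93.9 mm² = 9.390e-05 m²
R₍20₎ = ρL/A = (2.78×10^-8)(7.73)/(9.390e-05) = 0.002289 Ω
R₍133₎ = R₍20₎(1 + αΔT) = 0.002289 × (1 + 0.0036×113) = 0.00322 Ω
V = IR = 258 × 0.00322 = 0.831 V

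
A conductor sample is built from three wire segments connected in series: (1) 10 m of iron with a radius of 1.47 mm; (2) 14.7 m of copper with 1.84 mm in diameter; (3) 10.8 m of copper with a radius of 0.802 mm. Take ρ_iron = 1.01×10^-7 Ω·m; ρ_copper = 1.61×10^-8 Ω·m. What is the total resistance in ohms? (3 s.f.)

Seg 1: A = πr² = π(1.4700e-03 m)² = 6.789e-06 m²
R_1 = (1.01×10^-7)(10)/(6.789e-06) = 0.1488 Ω
Seg 2: A = π(d/2)² = π(9.2000e-04 m)² = 2.659e-06 m²
R_2 = (1.61×10^-8)(14.7)/(2.659e-06) = 0.08901 Ω
Seg 3: A = πr² = π(8.0200e-04 m)² = 2.021e-06 m²
R_3 = (1.61×10^-8)(10.8)/(2.021e-06) = 0.08605 Ω
R_total = R_1 + R_2 + R_3 = 0.324 Ω

0.324 Ω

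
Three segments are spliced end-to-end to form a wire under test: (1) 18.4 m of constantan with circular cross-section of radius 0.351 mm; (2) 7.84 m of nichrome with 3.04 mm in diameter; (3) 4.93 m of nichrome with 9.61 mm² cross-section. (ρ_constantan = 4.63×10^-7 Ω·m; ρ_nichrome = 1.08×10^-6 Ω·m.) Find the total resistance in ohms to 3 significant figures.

Seg 1: A = πr² = π(3.5100e-04 m)² = 3.870e-07 m²
R_1 = (4.63×10^-7)(18.4)/(3.870e-07) = 22.01 Ω
Seg 2: A = π(d/2)² = π(1.5200e-03 m)² = 7.258e-06 m²
R_2 = (1.08×10^-6)(7.84)/(7.258e-06) = 1.167 Ω
Seg 3: A = 9.61 mm² = 9.610e-06 m²
R_3 = (1.08×10^-6)(4.93)/(9.610e-06) = 0.554 Ω
R_total = R_1 + R_2 + R_3 = 23.7 Ω

23.7 Ω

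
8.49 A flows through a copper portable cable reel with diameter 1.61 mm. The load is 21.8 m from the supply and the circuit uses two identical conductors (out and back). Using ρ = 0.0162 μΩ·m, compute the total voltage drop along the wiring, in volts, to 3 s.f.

2.95 V

ρ = 0.0162 μΩ·m = 1.62×10^-8 Ω·m
A = π(d/2)² = π(8.0500e-04 m)² = 2.036e-06 m²
Total conductor length (both ways) L = 2 × 21.8 = 43.6 m
R = ρL/A = (1.62×10^-8)(43.6)/(2.036e-06) = 0.3469 Ω
V = IR = 8.49 × 0.3469 = 2.95 V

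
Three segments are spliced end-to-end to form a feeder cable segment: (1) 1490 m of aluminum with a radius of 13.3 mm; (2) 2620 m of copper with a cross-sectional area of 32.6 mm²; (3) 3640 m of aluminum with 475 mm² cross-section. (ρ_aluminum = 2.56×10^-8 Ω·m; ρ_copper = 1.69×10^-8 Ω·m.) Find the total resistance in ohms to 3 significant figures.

1.62 Ω

Seg 1: A = πr² = π(1.3300e-02 m)² = 5.557e-04 m²
R_1 = (2.56×10^-8)(1490)/(5.557e-04) = 0.06864 Ω
Seg 2: A = 32.6 mm² = 3.260e-05 m²
R_2 = (1.69×10^-8)(2620)/(3.260e-05) = 1.358 Ω
Seg 3: A = 475 mm² = 4.750e-04 m²
R_3 = (2.56×10^-8)(3640)/(4.750e-04) = 0.1962 Ω
R_total = R_1 + R_2 + R_3 = 1.62 Ω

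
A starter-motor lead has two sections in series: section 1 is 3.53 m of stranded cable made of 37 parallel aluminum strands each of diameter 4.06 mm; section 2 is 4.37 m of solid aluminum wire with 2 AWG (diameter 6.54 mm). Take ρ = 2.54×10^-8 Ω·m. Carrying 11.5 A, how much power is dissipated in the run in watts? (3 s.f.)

0.462 W

Section 1: A_strand = π(2.0300e-03)² = 1.295e-05 m²; R₁ = ρL/(N·A_s) = (2.54×10^-8)(3.53)/(37×1.295e-05) = 1.872×10^-4 Ω
Section 2: A = π(6.54/2 mm)² = π(3.2700e-03 m)² = 3.359e-05 m²
R₂ = (2.54×10^-8)(4.37)/(3.359e-05) = 0.003304 Ω
R = R₁ + R₂ = 0.003491 Ω
P = I²R = (11.5)² × 0.003491 = 0.462 W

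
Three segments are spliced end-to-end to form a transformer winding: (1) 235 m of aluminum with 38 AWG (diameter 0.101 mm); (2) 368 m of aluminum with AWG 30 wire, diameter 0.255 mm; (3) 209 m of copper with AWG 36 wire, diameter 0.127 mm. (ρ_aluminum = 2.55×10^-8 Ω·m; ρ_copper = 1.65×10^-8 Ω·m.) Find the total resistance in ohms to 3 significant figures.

1200 Ω

Seg 1: A = π(0.101/2 mm)² = π(5.0500e-05 m)² = 8.012e-09 m²
R_1 = (2.55×10^-8)(235)/(8.012e-09) = 748 Ω
Seg 2: A = π(0.255/2 mm)² = π(1.2750e-04 m)² = 5.107e-08 m²
R_2 = (2.55×10^-8)(368)/(5.107e-08) = 183.7 Ω
Seg 3: A = π(0.127/2 mm)² = π(6.3500e-05 m)² = 1.267e-08 m²
R_3 = (1.65×10^-8)(209)/(1.267e-08) = 272.2 Ω
R_total = R_1 + R_2 + R_3 = 1200 Ω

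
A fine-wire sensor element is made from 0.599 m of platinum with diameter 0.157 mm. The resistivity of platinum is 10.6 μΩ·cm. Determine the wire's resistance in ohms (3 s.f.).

3.28 Ω

ρ = 10.6 μΩ·cm = 1.06×10^-7 Ω·m
A = π(d/2)² = π(7.8500e-05 m)² = 1.936e-08 m²
R = ρL/A = (1.06×10^-7)(0.599 m)/(1.936e-08 m²) = 3.28 Ω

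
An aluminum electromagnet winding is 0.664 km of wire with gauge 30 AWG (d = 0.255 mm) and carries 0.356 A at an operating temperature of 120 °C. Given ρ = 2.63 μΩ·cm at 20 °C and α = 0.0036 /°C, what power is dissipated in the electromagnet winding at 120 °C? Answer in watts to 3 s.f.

ρ = 2.63 μΩ·cm = 2.63×10^-8 Ω·m
A = π(0.255/2 mm)² = π(1.2750e-04 m)² = 5.107e-08 m²
R₍20₎ = ρL/A = (2.63×10^-8)(664)/(5.107e-08) = 341.9 Ω
R₍120₎ = R₍20₎(1 + αΔT) = 341.9 × (1 + 0.0036×100) = 465 Ω
P = I²R = (0.356)² × 465 = 58.9 W

58.9 W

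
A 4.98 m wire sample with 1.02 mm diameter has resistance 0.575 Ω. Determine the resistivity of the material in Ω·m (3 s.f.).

9.43×10^-8 Ω·m

A = π(d/2)² = π(5.1000e-04 m)² = 8.171e-07 m²
ρ = RA/L = (0.575)(8.171e-07)/(4.98) = 9.43×10^-8 Ω·m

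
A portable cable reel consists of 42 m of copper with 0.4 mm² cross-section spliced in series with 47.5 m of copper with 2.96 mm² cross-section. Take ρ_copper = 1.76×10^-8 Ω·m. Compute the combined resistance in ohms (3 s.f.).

2.13 Ω

Segment 1: A = 0.4 mm² = 4.000e-07 m²
R₁ = ρL/A = (1.76×10^-8)(42)/(4.000e-07) = 1.848 Ω
Segment 2: A = 2.96 mm² = 2.960e-06 m²
R₂ = (1.76×10^-8)(47.5)/(2.960e-06) = 0.2824 Ω
R = R₁ + R₂ = 2.13 Ω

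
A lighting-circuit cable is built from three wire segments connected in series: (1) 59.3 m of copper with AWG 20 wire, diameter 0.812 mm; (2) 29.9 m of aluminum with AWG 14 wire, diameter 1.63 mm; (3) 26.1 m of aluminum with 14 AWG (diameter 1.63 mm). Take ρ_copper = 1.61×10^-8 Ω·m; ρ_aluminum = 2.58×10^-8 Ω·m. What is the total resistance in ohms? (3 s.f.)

2.54 Ω

Seg 1: A = π(0.812/2 mm)² = π(4.0600e-04 m)² = 5.178e-07 m²
R_1 = (1.61×10^-8)(59.3)/(5.178e-07) = 1.844 Ω
Seg 2: A = π(1.63/2 mm)² = π(8.1500e-04 m)² = 2.087e-06 m²
R_2 = (2.58×10^-8)(29.9)/(2.087e-06) = 0.3697 Ω
Seg 3: A = π(1.63/2 mm)² = π(8.1500e-04 m)² = 2.087e-06 m²
R_3 = (2.58×10^-8)(26.1)/(2.087e-06) = 0.3227 Ω
R_total = R_1 + R_2 + R_3 = 2.54 Ω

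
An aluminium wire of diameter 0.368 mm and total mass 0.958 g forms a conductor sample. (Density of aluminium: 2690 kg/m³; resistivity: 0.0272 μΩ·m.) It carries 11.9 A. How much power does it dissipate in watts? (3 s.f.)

121 W

ρ = 0.0272 μΩ·m = 2.72×10^-8 Ω·m
A = π(d/2)² = π(1.8400e-04 m)² = 1.0636e-07 m²
L = m/(density·A) = 9.580×10^-4/(2690×1.0636e-07) = 3.348 m
R = ρL/A = (2.72×10^-8)(3.348)/(1.0636e-07) = 0.8563 Ω
P = I²R = (11.9)² × 0.8563 = 121 W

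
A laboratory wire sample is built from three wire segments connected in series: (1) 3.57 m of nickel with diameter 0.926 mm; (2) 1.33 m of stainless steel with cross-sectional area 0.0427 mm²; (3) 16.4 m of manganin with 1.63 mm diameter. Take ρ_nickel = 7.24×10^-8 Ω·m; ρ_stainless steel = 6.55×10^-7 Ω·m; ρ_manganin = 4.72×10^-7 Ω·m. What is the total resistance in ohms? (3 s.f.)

Seg 1: A = π(d/2)² = π(4.6300e-04 m)² = 6.735e-07 m²
R_1 = (7.24×10^-8)(3.57)/(6.735e-07) = 0.3838 Ω
Seg 2: A = 0.0427 mm² = 4.270e-08 m²
R_2 = (6.55×10^-7)(1.33)/(4.270e-08) = 20.4 Ω
Seg 3: A = π(d/2)² = π(8.1500e-04 m)² = 2.087e-06 m²
R_3 = (4.72×10^-7)(16.4)/(2.087e-06) = 3.71 Ω
R_total = R_1 + R_2 + R_3 = 24.5 Ω

24.5 Ω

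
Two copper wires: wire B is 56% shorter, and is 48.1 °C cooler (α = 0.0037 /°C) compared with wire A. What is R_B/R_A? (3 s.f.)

0.362

R ∝ ρL/d² with ρ ∝ (1+αΔT), so R_B/R_A = (1 − 56/100) × (1 − 0.0037×48.1)
= 0.44 × 0.822 = 0.362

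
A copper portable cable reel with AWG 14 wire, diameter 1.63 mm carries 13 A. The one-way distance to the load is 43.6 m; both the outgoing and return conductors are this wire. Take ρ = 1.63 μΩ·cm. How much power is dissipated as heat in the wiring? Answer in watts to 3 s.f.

115 W

ρ = 1.63 μΩ·cm = 1.63×10^-8 Ω·m
A = π(1.63/2 mm)² = π(8.1500e-04 m)² = 2.087e-06 m²
Total conductor length (both ways) L = 2 × 43.6 = 87.2 m
R = ρL/A = (1.63×10^-8)(87.2)/(2.087e-06) = 0.6811 Ω
P = I²R = (13)² × 0.6811 = 115 W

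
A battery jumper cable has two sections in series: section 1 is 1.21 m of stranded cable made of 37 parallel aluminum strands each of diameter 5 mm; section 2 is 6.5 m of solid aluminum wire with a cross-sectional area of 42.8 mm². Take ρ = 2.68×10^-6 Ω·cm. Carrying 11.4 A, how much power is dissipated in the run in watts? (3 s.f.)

0.535 W

ρ = 2.68×10^-6 Ω·cm = 2.68×10^-8 Ω·m
Section 1: A_strand = π(2.5000e-03)² = 1.963e-05 m²; R₁ = ρL/(N·A_s) = (2.68×10^-8)(1.21)/(37×1.963e-05) = 4.464×10^-5 Ω
Section 2: A = 42.8 mm² = 4.280e-05 m²
R₂ = (2.68×10^-8)(6.5)/(4.280e-05) = 0.00407 Ω
R = R₁ + R₂ = 0.004115 Ω
P = I²R = (11.4)² × 0.004115 = 0.535 W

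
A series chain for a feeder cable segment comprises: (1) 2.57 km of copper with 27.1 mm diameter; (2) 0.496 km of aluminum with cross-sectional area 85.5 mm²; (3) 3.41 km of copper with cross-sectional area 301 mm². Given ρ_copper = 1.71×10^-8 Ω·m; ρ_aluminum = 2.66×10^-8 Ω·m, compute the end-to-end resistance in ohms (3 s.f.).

0.424 Ω

Seg 1: A = π(d/2)² = π(1.3550e-02 m)² = 5.768e-04 m²
R_1 = (1.71×10^-8)(2570)/(5.768e-04) = 0.07619 Ω
Seg 2: A = 85.5 mm² = 8.550e-05 m²
R_2 = (2.66×10^-8)(496)/(8.550e-05) = 0.1543 Ω
Seg 3: A = 301 mm² = 3.010e-04 m²
R_3 = (1.71×10^-8)(3410)/(3.010e-04) = 0.1937 Ω
R_total = R_1 + R_2 + R_3 = 0.424 Ω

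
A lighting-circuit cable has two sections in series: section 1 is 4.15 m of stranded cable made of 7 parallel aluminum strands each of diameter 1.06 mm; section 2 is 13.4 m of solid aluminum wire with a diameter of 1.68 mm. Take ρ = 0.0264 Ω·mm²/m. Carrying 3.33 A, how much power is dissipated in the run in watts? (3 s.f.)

ρ = 0.0264 Ω·mm²/m = 2.64×10^-8 Ω·m
Section 1: A_strand = π(5.3000e-04)² = 8.825e-07 m²; R₁ = ρL/(N·A_s) = (2.64×10^-8)(4.15)/(7×8.825e-07) = 0.01774 Ω
Section 2: A = π(d/2)² = π(8.4000e-04 m)² = 2.217e-06 m²
R₂ = (2.64×10^-8)(13.4)/(2.217e-06) = 0.1596 Ω
R = R₁ + R₂ = 0.1773 Ω
P = I²R = (3.33)² × 0.1773 = 1.97 W

1.97 W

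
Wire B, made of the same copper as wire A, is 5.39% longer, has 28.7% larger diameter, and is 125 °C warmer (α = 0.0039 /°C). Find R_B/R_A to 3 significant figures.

0.946

R ∝ ρL/d² with ρ ∝ (1+αΔT), so R_B/R_A = (1 + 5.39/100) × (1 + 28.7/100)⁻² × (1 + 0.0039×125)
= 1.054 × 0.6037 × 1.488 = 0.946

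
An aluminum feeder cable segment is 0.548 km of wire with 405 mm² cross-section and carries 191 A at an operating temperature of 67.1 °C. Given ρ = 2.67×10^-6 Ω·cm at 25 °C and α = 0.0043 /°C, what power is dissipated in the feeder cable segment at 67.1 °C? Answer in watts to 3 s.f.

1560 W

ρ = 2.67×10^-6 Ω·cm = 2.67×10^-8 Ω·m
A = 405 mm² = 4.050e-04 m²
R₍25₎ = ρL/A = (2.67×10^-8)(548)/(4.050e-04) = 0.03613 Ω
R₍67.1₎ = R₍25₎(1 + αΔT) = 0.03613 × (1 + 0.0043×42.1) = 0.04267 Ω
P = I²R = (191)² × 0.04267 = 1560 W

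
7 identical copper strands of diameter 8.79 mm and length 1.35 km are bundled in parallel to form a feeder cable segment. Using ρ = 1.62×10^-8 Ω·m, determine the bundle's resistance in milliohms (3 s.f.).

51.5 mΩ

A_strand = π(4.3950e-03 m)² = 6.068e-05 m²
R_strand = ρL/A = (1.62×10^-8)(1350)/(6.068e-05) = 0.3604 Ω
R_total = R_strand/N = 0.3604/7 = 51.5 mΩ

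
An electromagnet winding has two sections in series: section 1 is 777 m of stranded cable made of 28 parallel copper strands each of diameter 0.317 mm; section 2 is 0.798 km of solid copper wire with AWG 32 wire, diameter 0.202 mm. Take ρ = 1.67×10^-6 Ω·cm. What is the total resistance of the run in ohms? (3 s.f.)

422 Ω

ρ = 1.67×10^-6 Ω·cm = 1.67×10^-8 Ω·m
Section 1: A_strand = π(1.5850e-04)² = 7.892e-08 m²; R₁ = ρL/(N·A_s) = (1.67×10^-8)(777)/(28×7.892e-08) = 5.872 Ω
Section 2: A = π(0.202/2 mm)² = π(1.0100e-04 m)² = 3.205e-08 m²
R₂ = (1.67×10^-8)(798)/(3.205e-08) = 415.8 Ω
R = R₁ + R₂ = 422 Ω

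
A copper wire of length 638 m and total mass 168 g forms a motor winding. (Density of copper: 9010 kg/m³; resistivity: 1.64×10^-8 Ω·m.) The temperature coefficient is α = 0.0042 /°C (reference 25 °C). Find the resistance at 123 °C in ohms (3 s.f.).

505 Ω

A = m/(density·L) = 0.168/(9010×638) = 2.9226e-08 m²
R = ρL/A = (1.64×10^-8)(638)/(2.9226e-08) = 358 Ω
R(123 °C) = 358 × (1 + 0.0042×98) = 505 Ω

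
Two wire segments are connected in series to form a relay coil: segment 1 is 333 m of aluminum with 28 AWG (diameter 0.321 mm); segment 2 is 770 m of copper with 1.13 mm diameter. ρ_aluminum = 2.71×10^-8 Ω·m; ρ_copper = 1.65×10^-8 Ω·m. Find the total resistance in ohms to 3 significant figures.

124 Ω

Segment 1: A = π(0.321/2 mm)² = π(1.6050e-04 m)² = 8.093e-08 m²
R₁ = ρL/A = (2.71×10^-8)(333)/(8.093e-08) = 111.5 Ω
Segment 2: A = π(d/2)² = π(5.6500e-04 m)² = 1.003e-06 m²
R₂ = (1.65×10^-8)(770)/(1.003e-06) = 12.67 Ω
R = R₁ + R₂ = 124 Ω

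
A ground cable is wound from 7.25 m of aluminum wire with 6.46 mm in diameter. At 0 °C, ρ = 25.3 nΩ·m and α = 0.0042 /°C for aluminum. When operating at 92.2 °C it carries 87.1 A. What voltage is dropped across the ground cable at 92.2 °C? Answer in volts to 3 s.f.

0.676 V

ρ = 25.3 nΩ·m = 2.53×10^-8 Ω·m
A = π(d/2)² = π(3.2300e-03 m)² = 3.278e-05 m²
R₍0₎ = ρL/A = (2.53×10^-8)(7.25)/(3.278e-05) = 0.005596 Ω
R₍92.2₎ = R₍0₎(1 + αΔT) = 0.005596 × (1 + 0.0042×92.2) = 0.007763 Ω
V = IR = 87.1 × 0.007763 = 0.676 V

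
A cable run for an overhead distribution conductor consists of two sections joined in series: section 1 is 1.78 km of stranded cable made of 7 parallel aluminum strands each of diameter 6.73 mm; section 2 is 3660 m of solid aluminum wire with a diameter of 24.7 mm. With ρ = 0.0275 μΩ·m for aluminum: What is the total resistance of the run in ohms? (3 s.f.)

0.407 Ω

ρ = 0.0275 μΩ·m = 2.75×10^-8 Ω·m
Section 1: A_strand = π(3.3650e-03)² = 3.557e-05 m²; R₁ = ρL/(N·A_s) = (2.75×10^-8)(1780)/(7×3.557e-05) = 0.1966 Ω
Section 2: A = π(d/2)² = π(1.2350e-02 m)² = 4.792e-04 m²
R₂ = (2.75×10^-8)(3660)/(4.792e-04) = 0.2101 Ω
R = R₁ + R₂ = 0.407 Ω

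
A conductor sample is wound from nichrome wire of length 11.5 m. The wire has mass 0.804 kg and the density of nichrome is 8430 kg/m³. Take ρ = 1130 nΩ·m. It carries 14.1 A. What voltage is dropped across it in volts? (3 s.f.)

ρ = 1130 nΩ·m = 1.13×10^-6 Ω·m
A = m/(density·L) = 0.804/(8430×11.5) = 8.2934e-06 m²
R = ρL/A = (1.13×10^-6)(11.5)/(8.2934e-06) = 1.567 Ω
V = IR = 14.1 × 1.567 = 22.1 V

22.1 V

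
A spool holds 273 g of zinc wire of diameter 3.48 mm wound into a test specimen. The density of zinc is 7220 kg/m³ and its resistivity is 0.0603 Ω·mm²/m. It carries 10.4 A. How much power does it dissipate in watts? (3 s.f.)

2.73 W

ρ = 0.0603 Ω·mm²/m = 6.03×10^-8 Ω·m
A = π(d/2)² = π(1.7400e-03 m)² = 9.5115e-06 m²
L = m/(density·A) = 0.273/(7220×9.5115e-06) = 3.975 m
R = ρL/A = (6.03×10^-8)(3.975)/(9.5115e-06) = 0.0252 Ω
P = I²R = (10.4)² × 0.0252 = 2.73 W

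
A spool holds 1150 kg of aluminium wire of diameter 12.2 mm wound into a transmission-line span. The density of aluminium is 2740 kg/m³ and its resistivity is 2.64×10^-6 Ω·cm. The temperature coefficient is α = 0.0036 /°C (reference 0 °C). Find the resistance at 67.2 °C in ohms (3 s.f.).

ρ = 2.64×10^-6 Ω·cm = 2.64×10^-8 Ω·m
A = π(d/2)² = π(6.1000e-03 m)² = 1.1690e-04 m²
L = m/(density·A) = 1150/(2740×1.1690e-04) = 3590 m
R = ρL/A = (2.64×10^-8)(3590)/(1.1690e-04) = 0.8108 Ω
R(67.2 °C) = 0.8108 × (1 + 0.0036×67.2) = 1.01 Ω

1.01 Ω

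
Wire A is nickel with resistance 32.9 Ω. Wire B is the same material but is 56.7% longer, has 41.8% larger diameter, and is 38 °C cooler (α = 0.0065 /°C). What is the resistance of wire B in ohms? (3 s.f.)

R ∝ ρL/d² with ρ ∝ (1+αΔT), so R_B/R_A = (1 + 56.7/100) × (1 + 41.8/100)⁻² × (1 − 0.0065×38)
= 1.567 × 0.4973 × 0.753 = 0.5868
R_B = 0.5868 × 32.9 = 19.3 Ω

19.3 Ω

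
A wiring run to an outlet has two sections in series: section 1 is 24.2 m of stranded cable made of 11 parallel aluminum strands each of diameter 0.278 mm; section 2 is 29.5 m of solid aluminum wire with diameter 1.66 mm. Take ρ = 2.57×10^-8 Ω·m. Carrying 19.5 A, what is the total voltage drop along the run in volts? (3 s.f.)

25.0 V

Section 1: A_strand = π(1.3900e-04)² = 6.070e-08 m²; R₁ = ρL/(N·A_s) = (2.57×10^-8)(24.2)/(11×6.070e-08) = 0.9315 Ω
Section 2: A = π(d/2)² = π(8.3000e-04 m)² = 2.164e-06 m²
R₂ = (2.57×10^-8)(29.5)/(2.164e-06) = 0.3503 Ω
R = R₁ + R₂ = 1.282 Ω
V = IR = 19.5 × 1.282 = 25.0 V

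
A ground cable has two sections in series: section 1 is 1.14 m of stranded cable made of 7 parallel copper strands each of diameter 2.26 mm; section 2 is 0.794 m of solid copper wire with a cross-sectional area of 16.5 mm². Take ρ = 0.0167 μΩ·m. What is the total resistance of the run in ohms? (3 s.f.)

0.00148 Ω

ρ = 0.0167 μΩ·m = 1.67×10^-8 Ω·m
Section 1: A_strand = π(1.1300e-03)² = 4.011e-06 m²; R₁ = ρL/(N·A_s) = (1.67×10^-8)(1.14)/(7×4.011e-06) = 6.780×10^-4 Ω
Section 2: A = 16.5 mm² = 1.650e-05 m²
R₂ = (1.67×10^-8)(0.794)/(1.650e-05) = 8.036×10^-4 Ω
R = R₁ + R₂ = 0.00148 Ω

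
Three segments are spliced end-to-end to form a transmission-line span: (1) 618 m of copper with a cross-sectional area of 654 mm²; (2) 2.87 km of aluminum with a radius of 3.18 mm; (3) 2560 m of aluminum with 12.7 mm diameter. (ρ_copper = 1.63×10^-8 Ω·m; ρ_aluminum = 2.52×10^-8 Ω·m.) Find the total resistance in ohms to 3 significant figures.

Seg 1: A = 654 mm² = 6.540e-04 m²
R_1 = (1.63×10^-8)(618)/(6.540e-04) = 0.0154 Ω
Seg 2: A = πr² = π(3.1800e-03 m)² = 3.177e-05 m²
R_2 = (2.52×10^-8)(2870)/(3.177e-05) = 2.277 Ω
Seg 3: A = π(d/2)² = π(6.3500e-03 m)² = 1.267e-04 m²
R_3 = (2.52×10^-8)(2560)/(1.267e-04) = 0.5093 Ω
R_total = R_1 + R_2 + R_3 = 2.80 Ω

2.80 Ω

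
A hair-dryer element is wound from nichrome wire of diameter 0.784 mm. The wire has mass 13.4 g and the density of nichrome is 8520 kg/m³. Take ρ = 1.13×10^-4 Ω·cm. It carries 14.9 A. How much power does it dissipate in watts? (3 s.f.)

1690 W

ρ = 1.13×10^-4 Ω·cm = 1.13×10^-6 Ω·m
A = π(d/2)² = π(3.9200e-04 m)² = 4.8275e-07 m²
L = m/(density·A) = 0.0134/(8520×4.8275e-07) = 3.258 m
R = ρL/A = (1.13×10^-6)(3.258)/(4.8275e-07) = 7.626 Ω
P = I²R = (14.9)² × 7.626 = 1690 W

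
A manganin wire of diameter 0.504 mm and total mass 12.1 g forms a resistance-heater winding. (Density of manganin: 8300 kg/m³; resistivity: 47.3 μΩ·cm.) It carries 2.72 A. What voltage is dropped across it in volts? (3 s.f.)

47.1 V

ρ = 47.3 μΩ·cm = 4.73×10^-7 Ω·m
A = π(d/2)² = π(2.5200e-04 m)² = 1.9950e-07 m²
L = m/(density·A) = 0.0121/(8300×1.9950e-07) = 7.307 m
R = ρL/A = (4.73×10^-7)(7.307)/(1.9950e-07) = 17.32 Ω
V = IR = 2.72 × 17.32 = 47.1 V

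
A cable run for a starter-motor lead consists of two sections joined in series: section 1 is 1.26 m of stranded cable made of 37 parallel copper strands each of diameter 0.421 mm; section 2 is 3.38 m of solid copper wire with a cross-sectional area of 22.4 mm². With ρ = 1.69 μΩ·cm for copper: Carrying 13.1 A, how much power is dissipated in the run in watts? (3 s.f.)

1.15 W

ρ = 1.69 μΩ·cm = 1.69×10^-8 Ω·m
Section 1: A_strand = π(2.1050e-04)² = 1.392e-07 m²; R₁ = ρL/(N·A_s) = (1.69×10^-8)(1.26)/(37×1.392e-07) = 0.004134 Ω
Section 2: A = 22.4 mm² = 2.240e-05 m²
R₂ = (1.69×10^-8)(3.38)/(2.240e-05) = 0.00255 Ω
R = R₁ + R₂ = 0.006684 Ω
P = I²R = (13.1)² × 0.006684 = 1.15 W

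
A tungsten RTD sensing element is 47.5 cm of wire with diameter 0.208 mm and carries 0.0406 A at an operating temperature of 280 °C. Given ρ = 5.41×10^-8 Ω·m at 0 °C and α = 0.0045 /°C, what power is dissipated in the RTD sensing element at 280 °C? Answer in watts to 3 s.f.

A = π(d/2)² = π(1.0400e-04 m)² = 3.398e-08 m²
R₍0₎ = ρL/A = (5.41×10^-8)(0.475)/(3.398e-08) = 0.7563 Ω
R₍280₎ = R₍0₎(1 + αΔT) = 0.7563 × (1 + 0.0045×280) = 1.709 Ω
P = I²R = (0.0406)² × 1.709 = 0.00282 W

0.00282 W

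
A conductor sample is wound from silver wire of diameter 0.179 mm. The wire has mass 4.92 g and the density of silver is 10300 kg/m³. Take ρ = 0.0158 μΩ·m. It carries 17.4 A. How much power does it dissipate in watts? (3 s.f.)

ρ = 0.0158 μΩ·m = 1.58×10^-8 Ω·m
A = π(d/2)² = π(8.9500e-05 m)² = 2.5165e-08 m²
L = m/(density·A) = 0.00492/(10300×2.5165e-08) = 18.98 m
R = ρL/A = (1.58×10^-8)(18.98)/(2.5165e-08) = 11.92 Ω
P = I²R = (17.4)² × 11.92 = 3610 W

3610 W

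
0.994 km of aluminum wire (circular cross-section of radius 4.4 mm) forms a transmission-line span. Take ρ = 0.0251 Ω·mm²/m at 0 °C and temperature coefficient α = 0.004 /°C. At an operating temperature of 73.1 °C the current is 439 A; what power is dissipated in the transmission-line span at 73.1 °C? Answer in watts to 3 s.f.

ρ = 0.0251 Ω·mm²/m = 2.51×10^-8 Ω·m
A = πr² = π(4.4000e-03 m)² = 6.082e-05 m²
R₍0₎ = ρL/A = (2.51×10^-8)(994)/(6.082e-05) = 0.4102 Ω
R₍73.1₎ = R₍0₎(1 + αΔT) = 0.4102 × (1 + 0.004×73.1) = 0.5302 Ω
P = I²R = (439)² × 0.5302 = 1.02×10^5 W

1.02×10^5 W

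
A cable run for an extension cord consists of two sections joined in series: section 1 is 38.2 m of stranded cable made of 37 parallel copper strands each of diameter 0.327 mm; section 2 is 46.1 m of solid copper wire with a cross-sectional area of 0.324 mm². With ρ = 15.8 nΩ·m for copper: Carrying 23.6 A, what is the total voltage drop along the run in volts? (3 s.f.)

57.6 V

ρ = 15.8 nΩ·m = 1.58×10^-8 Ω·m
Section 1: A_strand = π(1.6350e-04)² = 8.398e-08 m²; R₁ = ρL/(N·A_s) = (1.58×10^-8)(38.2)/(37×8.398e-08) = 0.1942 Ω
Section 2: A = 0.324 mm² = 3.240e-07 m²
R₂ = (1.58×10^-8)(46.1)/(3.240e-07) = 2.248 Ω
R = R₁ + R₂ = 2.442 Ω
V = IR = 23.6 × 2.442 = 57.6 V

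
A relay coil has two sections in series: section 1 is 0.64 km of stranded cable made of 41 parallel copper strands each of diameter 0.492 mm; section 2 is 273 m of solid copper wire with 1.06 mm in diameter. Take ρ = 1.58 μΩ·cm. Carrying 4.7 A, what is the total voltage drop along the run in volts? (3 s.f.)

ρ = 1.58 μΩ·cm = 1.58×10^-8 Ω·m
Section 1: A_strand = π(2.4600e-04)² = 1.901e-07 m²; R₁ = ρL/(N·A_s) = (1.58×10^-8)(640)/(41×1.901e-07) = 1.297 Ω
Section 2: A = π(d/2)² = π(5.3000e-04 m)² = 8.825e-07 m²
R₂ = (1.58×10^-8)(273)/(8.825e-07) = 4.888 Ω
R = R₁ + R₂ = 6.185 Ω
V = IR = 4.7 × 6.185 = 29.1 V

29.1 V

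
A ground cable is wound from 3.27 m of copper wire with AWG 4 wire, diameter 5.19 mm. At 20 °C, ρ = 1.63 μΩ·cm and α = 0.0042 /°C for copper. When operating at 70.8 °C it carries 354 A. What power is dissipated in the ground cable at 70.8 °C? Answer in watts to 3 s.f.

ρ = 1.63 μΩ·cm = 1.63×10^-8 Ω·m
A = π(5.19/2 mm)² = π(2.5950e-03 m)² = 2.116e-05 m²
R₍20₎ = ρL/A = (1.63×10^-8)(3.27)/(2.116e-05) = 0.002519 Ω
R₍70.8₎ = R₍20₎(1 + αΔT) = 0.002519 × (1 + 0.0042×50.8) = 0.003057 Ω
P = I²R = (354)² × 0.003057 = 383 W

383 W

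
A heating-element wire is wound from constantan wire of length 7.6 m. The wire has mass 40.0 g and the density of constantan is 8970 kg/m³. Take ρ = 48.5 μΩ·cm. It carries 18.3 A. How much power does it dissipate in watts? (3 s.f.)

2100 W

ρ = 48.5 μΩ·cm = 4.85×10^-7 Ω·m
A = m/(density·L) = 0.04/(8970×7.6) = 5.8675e-07 m²
R = ρL/A = (4.85×10^-7)(7.6)/(5.8675e-07) = 6.282 Ω
P = I²R = (18.3)² × 6.282 = 2100 W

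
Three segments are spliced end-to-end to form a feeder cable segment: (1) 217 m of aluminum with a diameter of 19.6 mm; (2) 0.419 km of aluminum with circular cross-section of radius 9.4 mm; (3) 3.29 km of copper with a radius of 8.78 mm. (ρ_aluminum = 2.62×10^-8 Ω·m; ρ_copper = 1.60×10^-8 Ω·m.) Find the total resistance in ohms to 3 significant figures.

Seg 1: A = π(d/2)² = π(9.8000e-03 m)² = 3.017e-04 m²
R_1 = (2.62×10^-8)(217)/(3.017e-04) = 0.01884 Ω
Seg 2: A = πr² = π(9.4000e-03 m)² = 2.776e-04 m²
R_2 = (2.62×10^-8)(419)/(2.776e-04) = 0.03955 Ω
Seg 3: A = πr² = π(8.7800e-03 m)² = 2.422e-04 m²
R_3 = (1.60×10^-8)(3290)/(2.422e-04) = 0.2174 Ω
R_total = R_1 + R_2 + R_3 = 0.276 Ω

0.276 Ω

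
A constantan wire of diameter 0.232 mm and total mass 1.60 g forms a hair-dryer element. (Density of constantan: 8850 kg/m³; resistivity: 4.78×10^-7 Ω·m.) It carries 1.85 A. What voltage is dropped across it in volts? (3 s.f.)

A = π(d/2)² = π(1.1600e-04 m)² = 4.2273e-08 m²
L = m/(density·A) = 0.0016/(8850×4.2273e-08) = 4.277 m
R = ρL/A = (4.78×10^-7)(4.277)/(4.2273e-08) = 48.36 Ω
V = IR = 1.85 × 48.36 = 89.5 V

89.5 V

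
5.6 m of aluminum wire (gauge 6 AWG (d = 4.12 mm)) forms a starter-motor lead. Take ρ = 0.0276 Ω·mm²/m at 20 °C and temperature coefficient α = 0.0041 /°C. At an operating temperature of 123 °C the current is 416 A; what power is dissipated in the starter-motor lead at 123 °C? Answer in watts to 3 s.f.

2850 W

ρ = 0.0276 Ω·mm²/m = 2.76×10^-8 Ω·m
A = π(4.12/2 mm)² = π(2.0600e-03 m)² = 1.333e-05 m²
R₍20₎ = ρL/A = (2.76×10^-8)(5.6)/(1.333e-05) = 0.01159 Ω
R₍123₎ = R₍20₎(1 + αΔT) = 0.01159 × (1 + 0.0041×103) = 0.01649 Ω
P = I²R = (416)² × 0.01649 = 2850 W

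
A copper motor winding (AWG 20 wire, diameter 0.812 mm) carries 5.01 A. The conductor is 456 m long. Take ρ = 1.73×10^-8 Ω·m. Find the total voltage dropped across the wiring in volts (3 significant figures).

76.3 V

A = π(0.812/2 mm)² = π(4.0600e-04 m)² = 5.178e-07 m²
R = ρL/A = (1.73×10^-8)(456)/(5.178e-07) = 15.23 Ω
V = IR = 5.01 × 15.23 = 76.3 V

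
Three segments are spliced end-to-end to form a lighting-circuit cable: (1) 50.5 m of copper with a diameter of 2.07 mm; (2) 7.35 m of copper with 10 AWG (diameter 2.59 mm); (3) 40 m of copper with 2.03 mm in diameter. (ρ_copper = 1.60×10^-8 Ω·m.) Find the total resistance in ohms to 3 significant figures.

0.460 Ω

Seg 1: A = π(d/2)² = π(1.0350e-03 m)² = 3.365e-06 m²
R_1 = (1.60×10^-8)(50.5)/(3.365e-06) = 0.2401 Ω
Seg 2: A = π(2.59/2 mm)² = π(1.2950e-03 m)² = 5.269e-06 m²
R_2 = (1.60×10^-8)(7.35)/(5.269e-06) = 0.02232 Ω
Seg 3: A = π(d/2)² = π(1.0150e-03 m)² = 3.237e-06 m²
R_3 = (1.60×10^-8)(40)/(3.237e-06) = 0.1977 Ω
R_total = R_1 + R_2 + R_3 = 0.460 Ω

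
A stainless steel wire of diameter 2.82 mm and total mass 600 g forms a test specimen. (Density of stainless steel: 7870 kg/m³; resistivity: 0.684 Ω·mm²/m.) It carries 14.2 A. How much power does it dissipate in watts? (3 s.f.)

270 W

ρ = 0.684 Ω·mm²/m = 6.84×10^-7 Ω·m
A = π(d/2)² = π(1.4100e-03 m)² = 6.2458e-06 m²
L = m/(density·A) = 0.6/(7870×6.2458e-06) = 12.21 m
R = ρL/A = (6.84×10^-7)(12.21)/(6.2458e-06) = 1.337 Ω
P = I²R = (14.2)² × 1.337 = 270 W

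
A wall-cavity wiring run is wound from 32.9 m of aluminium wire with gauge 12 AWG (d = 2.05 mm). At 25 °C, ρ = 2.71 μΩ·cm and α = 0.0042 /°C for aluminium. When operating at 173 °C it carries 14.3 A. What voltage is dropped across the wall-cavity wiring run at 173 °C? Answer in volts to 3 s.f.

ρ = 2.71 μΩ·cm = 2.71×10^-8 Ω·m
A = π(2.05/2 mm)² = π(1.0250e-03 m)² = 3.301e-06 m²
R₍25₎ = ρL/A = (2.71×10^-8)(32.9)/(3.301e-06) = 0.2701 Ω
R₍173₎ = R₍25₎(1 + αΔT) = 0.2701 × (1 + 0.0042×148) = 0.438 Ω
V = IR = 14.3 × 0.438 = 6.26 V

6.26 V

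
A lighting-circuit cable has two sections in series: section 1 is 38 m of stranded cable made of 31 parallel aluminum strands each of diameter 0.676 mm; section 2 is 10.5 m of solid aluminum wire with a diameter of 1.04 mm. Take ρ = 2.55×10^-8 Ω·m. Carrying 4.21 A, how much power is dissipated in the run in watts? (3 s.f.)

Section 1: A_strand = π(3.3800e-04)² = 3.589e-07 m²; R₁ = ρL/(N·A_s) = (2.55×10^-8)(38)/(31×3.589e-07) = 0.08709 Ω
Section 2: A = π(d/2)² = π(5.2000e-04 m)² = 8.495e-07 m²
R₂ = (2.55×10^-8)(10.5)/(8.495e-07) = 0.3152 Ω
R = R₁ + R₂ = 0.4023 Ω
P = I²R = (4.21)² × 0.4023 = 7.13 W

7.13 W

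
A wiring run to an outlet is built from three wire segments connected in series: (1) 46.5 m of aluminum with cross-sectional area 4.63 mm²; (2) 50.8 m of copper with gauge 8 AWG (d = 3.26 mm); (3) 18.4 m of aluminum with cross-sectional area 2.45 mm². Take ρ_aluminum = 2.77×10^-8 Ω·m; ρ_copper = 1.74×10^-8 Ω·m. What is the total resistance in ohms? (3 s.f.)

Seg 1: A = 4.63 mm² = 4.630e-06 m²
R_1 = (2.77×10^-8)(46.5)/(4.630e-06) = 0.2782 Ω
Seg 2: A = π(3.26/2 mm)² = π(1.6300e-03 m)² = 8.347e-06 m²
R_2 = (1.74×10^-8)(50.8)/(8.347e-06) = 0.1059 Ω
Seg 3: A = 2.45 mm² = 2.450e-06 m²
R_3 = (2.77×10^-8)(18.4)/(2.450e-06) = 0.208 Ω
R_total = R_1 + R_2 + R_3 = 0.592 Ω

0.592 Ω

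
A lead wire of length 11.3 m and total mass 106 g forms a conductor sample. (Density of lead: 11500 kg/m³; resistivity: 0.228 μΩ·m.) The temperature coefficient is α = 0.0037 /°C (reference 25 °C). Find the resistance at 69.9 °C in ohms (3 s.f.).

ρ = 0.228 μΩ·m = 2.28×10^-7 Ω·m
A = m/(density·L) = 0.106/(11500×11.3) = 8.1570e-07 m²
R = ρL/A = (2.28×10^-7)(11.3)/(8.1570e-07) = 3.159 Ω
R(69.9 °C) = 3.159 × (1 + 0.0037×44.9) = 3.68 Ω

3.68 Ω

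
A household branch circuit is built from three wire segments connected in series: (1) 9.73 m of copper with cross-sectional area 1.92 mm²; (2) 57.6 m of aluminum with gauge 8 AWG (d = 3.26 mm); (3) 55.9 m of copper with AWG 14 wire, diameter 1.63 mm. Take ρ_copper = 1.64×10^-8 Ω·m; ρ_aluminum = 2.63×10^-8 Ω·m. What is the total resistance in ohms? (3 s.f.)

0.704 Ω

Seg 1: A = 1.92 mm² = 1.920e-06 m²
R_1 = (1.64×10^-8)(9.73)/(1.920e-06) = 0.08311 Ω
Seg 2: A = π(3.26/2 mm)² = π(1.6300e-03 m)² = 8.347e-06 m²
R_2 = (2.63×10^-8)(57.6)/(8.347e-06) = 0.1815 Ω
Seg 3: A = π(1.63/2 mm)² = π(8.1500e-04 m)² = 2.087e-06 m²
R_3 = (1.64×10^-8)(55.9)/(2.087e-06) = 0.4393 Ω
R_total = R_1 + R_2 + R_3 = 0.704 Ω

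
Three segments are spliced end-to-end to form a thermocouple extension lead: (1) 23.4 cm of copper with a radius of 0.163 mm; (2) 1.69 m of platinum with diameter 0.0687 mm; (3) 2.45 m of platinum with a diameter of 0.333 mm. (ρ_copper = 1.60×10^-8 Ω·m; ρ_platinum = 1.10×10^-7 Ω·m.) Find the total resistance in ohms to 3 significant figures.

Seg 1: A = πr² = π(1.6300e-04 m)² = 8.347e-08 m²
R_1 = (1.60×10^-8)(0.234)/(8.347e-08) = 0.04485 Ω
Seg 2: A = π(d/2)² = π(3.4350e-05 m)² = 3.707e-09 m²
R_2 = (1.10×10^-7)(1.69)/(3.707e-09) = 50.15 Ω
Seg 3: A = π(d/2)² = π(1.6650e-04 m)² = 8.709e-08 m²
R_3 = (1.10×10^-7)(2.45)/(8.709e-08) = 3.094 Ω
R_total = R_1 + R_2 + R_3 = 53.3 Ω

53.3 Ω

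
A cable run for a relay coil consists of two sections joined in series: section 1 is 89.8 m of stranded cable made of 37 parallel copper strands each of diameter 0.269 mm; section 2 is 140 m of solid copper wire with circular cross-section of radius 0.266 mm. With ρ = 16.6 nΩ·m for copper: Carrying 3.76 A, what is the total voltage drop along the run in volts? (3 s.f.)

ρ = 16.6 nΩ·m = 1.66×10^-8 Ω·m
Section 1: A_strand = π(1.3450e-04)² = 5.683e-08 m²; R₁ = ρL/(N·A_s) = (1.66×10^-8)(89.8)/(37×5.683e-08) = 0.7089 Ω
Section 2: A = πr² = π(2.6600e-04 m)² = 2.223e-07 m²
R₂ = (1.66×10^-8)(140)/(2.223e-07) = 10.45 Ω
R = R₁ + R₂ = 11.16 Ω
V = IR = 3.76 × 11.16 = 42.0 V

42.0 V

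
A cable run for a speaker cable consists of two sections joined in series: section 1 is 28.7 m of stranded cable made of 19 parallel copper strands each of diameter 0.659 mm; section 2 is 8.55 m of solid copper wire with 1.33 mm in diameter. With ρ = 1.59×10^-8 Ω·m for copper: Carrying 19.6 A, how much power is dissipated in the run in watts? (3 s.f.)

64.6 W

Section 1: A_strand = π(3.2950e-04)² = 3.411e-07 m²; R₁ = ρL/(N·A_s) = (1.59×10^-8)(28.7)/(19×3.411e-07) = 0.07041 Ω
Section 2: A = π(d/2)² = π(6.6500e-04 m)² = 1.389e-06 m²
R₂ = (1.59×10^-8)(8.55)/(1.389e-06) = 0.09785 Ω
R = R₁ + R₂ = 0.1683 Ω
P = I²R = (19.6)² × 0.1683 = 64.6 W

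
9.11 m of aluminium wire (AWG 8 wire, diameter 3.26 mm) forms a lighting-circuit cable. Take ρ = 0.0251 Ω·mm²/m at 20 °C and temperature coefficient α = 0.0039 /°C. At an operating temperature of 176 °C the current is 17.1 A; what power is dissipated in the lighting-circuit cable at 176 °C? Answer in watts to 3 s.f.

ρ = 0.0251 Ω·mm²/m = 2.51×10^-8 Ω·m
A = π(3.26/2 mm)² = π(1.6300e-03 m)² = 8.347e-06 m²
R₍20₎ = ρL/A = (2.51×10^-8)(9.11)/(8.347e-06) = 0.02739 Ω
R₍176₎ = R₍20₎(1 + αΔT) = 0.02739 × (1 + 0.0039×156) = 0.04406 Ω
P = I²R = (17.1)² × 0.04406 = 12.9 W

12.9 W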